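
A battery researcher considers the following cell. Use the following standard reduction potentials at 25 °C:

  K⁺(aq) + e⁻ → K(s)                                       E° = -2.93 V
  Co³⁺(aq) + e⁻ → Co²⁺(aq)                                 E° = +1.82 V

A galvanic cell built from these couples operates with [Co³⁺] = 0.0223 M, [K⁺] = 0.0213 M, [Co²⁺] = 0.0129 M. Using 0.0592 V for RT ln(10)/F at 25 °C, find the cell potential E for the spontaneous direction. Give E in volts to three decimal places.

+4.863 V

Co³⁺/Co²⁺ is the cathode (higher E°), K⁺/K the anode: E°cell = +1.82 − (-2.93) = +4.75 V, n = 1.
Overall: Co³⁺(aq) + K(s) → Co²⁺(aq) + K⁺(aq)
Q = [Co²⁺]·[K⁺] / ([Co³⁺]); log Q = -1.909.
E = E° − (0.0592/n) log Q = +4.75 − (0.0592/1)(-1.909) = +4.863 V.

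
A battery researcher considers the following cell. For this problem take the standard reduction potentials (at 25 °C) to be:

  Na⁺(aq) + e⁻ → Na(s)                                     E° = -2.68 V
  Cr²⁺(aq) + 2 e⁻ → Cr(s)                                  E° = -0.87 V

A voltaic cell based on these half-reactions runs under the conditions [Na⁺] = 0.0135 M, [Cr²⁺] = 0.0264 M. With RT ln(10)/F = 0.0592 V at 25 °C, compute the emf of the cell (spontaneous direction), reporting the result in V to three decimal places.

+1.874 V

Cr²⁺/Cr is the cathode (higher E°), Na⁺/Na the anode: E°cell = -0.87 − (-2.68) = +1.81 V, n = 2.
Overall: Cr²⁺(aq) + 2 Na(s) → Cr(s) + 2 Na⁺(aq)
Q = [Na⁺]^2 / ([Cr²⁺]); log Q = -2.161.
E = E° − (0.0592/n) log Q = +1.81 − (0.0592/2)(-2.161) = +1.874 V.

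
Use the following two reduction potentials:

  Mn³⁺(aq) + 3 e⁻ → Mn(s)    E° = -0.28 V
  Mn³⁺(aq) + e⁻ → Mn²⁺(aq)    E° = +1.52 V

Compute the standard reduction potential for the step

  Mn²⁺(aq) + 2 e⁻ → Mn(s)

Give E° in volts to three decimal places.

Sequential free energies add, so n₃E°₃ = n₁E°₁ + n₂E°₂.
With n₃ = 3, and the known step contributing 1×(+1.52) V, the unknown satisfies 2·E° = 3×(-0.28) − 1×(+1.52) = -2.360.
E° = -2.360 / 2 = -1.180 V.

-1.180 V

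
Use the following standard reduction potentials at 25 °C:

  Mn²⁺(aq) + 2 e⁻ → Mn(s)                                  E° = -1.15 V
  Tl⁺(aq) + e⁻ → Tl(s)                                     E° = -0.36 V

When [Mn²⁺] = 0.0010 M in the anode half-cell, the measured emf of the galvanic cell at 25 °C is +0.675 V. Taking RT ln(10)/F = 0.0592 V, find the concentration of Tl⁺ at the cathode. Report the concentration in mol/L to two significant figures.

0.00036 M

Tl⁺/Tl is the cathode, Mn²⁺/Mn the anode: E°cell = +0.79 V, n = 2.
Overall reaction: 2 Tl⁺(aq) + Mn(s) → 2 Tl(s) + Mn²⁺(aq); Q = [Mn²⁺]^1/[Tl⁺]^2.
From E = E° − (0.0592/n) log Q: log Q = (E° − E)·n/0.0592 = (+0.79 − (+0.675))·2/0.0592 = 3.8851.
So 2·log[Tl⁺] = 1·log(0.001) − log Q = -3.0000 − (3.8851) = -6.8851; log[Tl⁺] = -6.8851 / 2 = -3.4426; [Tl⁺] = 10^(-3.4426) ≈ 0.00036 M.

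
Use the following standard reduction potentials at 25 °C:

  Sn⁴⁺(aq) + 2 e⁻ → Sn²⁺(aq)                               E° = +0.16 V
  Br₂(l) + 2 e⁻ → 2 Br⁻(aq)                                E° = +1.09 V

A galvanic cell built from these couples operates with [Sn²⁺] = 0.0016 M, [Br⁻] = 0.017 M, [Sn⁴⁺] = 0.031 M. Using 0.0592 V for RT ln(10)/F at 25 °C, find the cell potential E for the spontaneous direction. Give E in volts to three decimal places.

+0.997 V

Br₂/Br⁻ is the cathode (higher E°), Sn⁴⁺/Sn²⁺ the anode: E°cell = +1.09 − (+0.16) = +0.93 V, n = 2.
Overall: Br₂(l) + Sn²⁺(aq) → 2 Br⁻(aq) + Sn⁴⁺(aq)
Q = [Br⁻]^2·[Sn⁴⁺] / ([Sn²⁺]); log Q = -2.252.
E = E° − (0.0592/n) log Q = +0.93 − (0.0592/2)(-2.252) = +0.997 V.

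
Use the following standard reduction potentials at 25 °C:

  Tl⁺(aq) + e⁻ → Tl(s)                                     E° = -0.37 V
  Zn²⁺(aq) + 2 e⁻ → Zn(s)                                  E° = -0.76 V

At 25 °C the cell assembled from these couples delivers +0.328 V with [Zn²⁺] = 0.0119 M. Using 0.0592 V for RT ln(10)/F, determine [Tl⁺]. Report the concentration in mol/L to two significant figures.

Tl⁺/Tl is the cathode, Zn²⁺/Zn the anode: E°cell = +0.39 V, n = 2.
Overall reaction: 2 Tl⁺(aq) + Zn(s) → 2 Tl(s) + Zn²⁺(aq); Q = [Zn²⁺]^1/[Tl⁺]^2.
From E = E° − (0.0592/n) log Q: log Q = (E° − E)·n/0.0592 = (+0.39 − (+0.328))·2/0.0592 = 2.0946.
So 2·log[Tl⁺] = 1·log(0.0119) − log Q = -1.9245 − (2.0946) = -4.0191; log[Tl⁺] = -4.0191 / 2 = -2.0095; [Tl⁺] = 10^(-2.0095) ≈ 0.0098 M.

0.0098 M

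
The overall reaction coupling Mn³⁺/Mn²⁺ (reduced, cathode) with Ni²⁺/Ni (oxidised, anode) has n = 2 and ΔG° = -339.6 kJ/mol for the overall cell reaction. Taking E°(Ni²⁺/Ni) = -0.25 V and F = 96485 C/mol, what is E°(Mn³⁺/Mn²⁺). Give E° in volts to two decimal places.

E°cell = −ΔG°/(nF) = −(-339.6×10³)/((2)(96485)) = +1.760 V.
Since Mn³⁺/Mn²⁺ is the cathode and Ni²⁺/Ni the anode, E°cell = E°(Mn³⁺/Mn²⁺) − E°(Ni²⁺/Ni).
So E°(Mn³⁺/Mn²⁺) = E°cell + E°(Ni²⁺/Ni) = +1.760 + (-0.25) = +1.51 V.

+1.51 V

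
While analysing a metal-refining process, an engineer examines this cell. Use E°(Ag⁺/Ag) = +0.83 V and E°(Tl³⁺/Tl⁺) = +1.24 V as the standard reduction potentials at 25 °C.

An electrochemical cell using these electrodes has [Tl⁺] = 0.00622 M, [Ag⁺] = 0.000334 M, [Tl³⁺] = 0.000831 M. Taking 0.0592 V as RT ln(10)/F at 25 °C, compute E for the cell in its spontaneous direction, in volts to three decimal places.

Tl³⁺/Tl⁺ is the cathode (higher E°), Ag⁺/Ag the anode: E°cell = +1.24 − (+0.83) = +0.41 V, n = 2.
Overall: Tl³⁺(aq) + 2 Ag(s) → Tl⁺(aq) + 2 Ag⁺(aq)
Q = [Tl⁺]·[Ag⁺]^2 / ([Tl³⁺]); log Q = -6.078.
E = E° − (0.0592/n) log Q = +0.41 − (0.0592/2)(-6.078) = +0.590 V.

+0.590 V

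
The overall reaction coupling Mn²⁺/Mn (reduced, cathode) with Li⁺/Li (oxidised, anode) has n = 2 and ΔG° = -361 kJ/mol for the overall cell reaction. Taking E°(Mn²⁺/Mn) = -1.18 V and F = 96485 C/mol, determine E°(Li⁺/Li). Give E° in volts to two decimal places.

-3.05 V

E°cell = −ΔG°/(nF) = −(-361×10³)/((2)(96485)) = +1.871 V.
Since Mn²⁺/Mn is the cathode and Li⁺/Li the anode, E°cell = E°(Mn²⁺/Mn) − E°(Li⁺/Li).
So E°(Li⁺/Li) = E°(Mn²⁺/Mn) − E°cell = (-1.18) − (+1.871) = -3.05 V.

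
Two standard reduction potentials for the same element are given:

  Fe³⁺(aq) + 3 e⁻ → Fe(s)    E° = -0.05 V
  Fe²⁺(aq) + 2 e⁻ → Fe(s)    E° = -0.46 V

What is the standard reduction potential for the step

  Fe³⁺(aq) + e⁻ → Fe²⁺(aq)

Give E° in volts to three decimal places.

Sequential free energies add, so n₃E°₃ = n₁E°₁ + n₂E°₂.
With n₃ = 3, and the known step contributing 2×(-0.46) V, the unknown satisfies 1·E° = 3×(-0.05) − 2×(-0.46) = +0.770.
E° = +0.770 / 1 = +0.770 V.

+0.770 V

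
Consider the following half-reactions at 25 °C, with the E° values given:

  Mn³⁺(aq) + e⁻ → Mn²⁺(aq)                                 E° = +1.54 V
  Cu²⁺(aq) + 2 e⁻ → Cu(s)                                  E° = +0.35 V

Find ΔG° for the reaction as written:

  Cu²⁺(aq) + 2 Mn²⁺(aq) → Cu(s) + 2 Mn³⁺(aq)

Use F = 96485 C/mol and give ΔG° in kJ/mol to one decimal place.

+229.6 kJ/mol

As written, Cu²⁺/Cu is reduced (cathode) and Mn³⁺/Mn²⁺ is oxidised (anode), so E°cell = (+0.35) − (+1.54) = -1.19 V.
Balancing electrons gives n = 2.
ΔG° = −nFE° = −(2)(96485)(-1.19) = 229,634 J = +229.6 kJ/mol.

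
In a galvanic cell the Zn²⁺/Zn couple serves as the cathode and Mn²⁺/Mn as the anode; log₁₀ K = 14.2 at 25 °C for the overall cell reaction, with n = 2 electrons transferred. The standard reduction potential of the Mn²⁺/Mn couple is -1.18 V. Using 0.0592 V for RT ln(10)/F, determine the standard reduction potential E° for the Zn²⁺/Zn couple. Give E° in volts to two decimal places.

-0.76 V

E°cell = (0.0592/n)·log K = (0.0592/2)(14.2) = +0.420 V.
Since Zn²⁺/Zn is the cathode and Mn²⁺/Mn the anode, E°cell = E°(Zn²⁺/Zn) − E°(Mn²⁺/Mn).
So E°(Zn²⁺/Zn) = E°cell + E°(Mn²⁺/Mn) = +0.420 + (-1.18) = -0.76 V.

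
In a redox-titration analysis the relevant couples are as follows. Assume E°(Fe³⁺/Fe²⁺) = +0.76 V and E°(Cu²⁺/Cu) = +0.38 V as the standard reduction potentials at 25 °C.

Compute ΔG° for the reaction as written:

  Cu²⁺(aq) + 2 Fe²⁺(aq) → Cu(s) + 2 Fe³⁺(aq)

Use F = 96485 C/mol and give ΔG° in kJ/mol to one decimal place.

+73.3 kJ/mol

As written, Cu²⁺/Cu is reduced (cathode) and Fe³⁺/Fe²⁺ is oxidised (anode), so E°cell = (+0.38) − (+0.76) = -0.38 V.
Balancing electrons gives n = 2.
ΔG° = −nFE° = −(2)(96485)(-0.38) = 73,329 J = +73.3 kJ/mol.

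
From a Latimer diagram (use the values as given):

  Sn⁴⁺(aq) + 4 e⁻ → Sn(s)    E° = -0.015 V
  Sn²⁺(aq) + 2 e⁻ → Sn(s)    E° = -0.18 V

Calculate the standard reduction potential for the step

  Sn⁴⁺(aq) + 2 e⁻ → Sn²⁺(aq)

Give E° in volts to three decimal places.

Sequential free energies add, so n₃E°₃ = n₁E°₁ + n₂E°₂.
With n₃ = 4, and the known step contributing 2×(-0.18) V, the unknown satisfies 2·E° = 4×(-0.015) − 2×(-0.18) = +0.300.
E° = +0.300 / 2 = +0.150 V.

+0.150 V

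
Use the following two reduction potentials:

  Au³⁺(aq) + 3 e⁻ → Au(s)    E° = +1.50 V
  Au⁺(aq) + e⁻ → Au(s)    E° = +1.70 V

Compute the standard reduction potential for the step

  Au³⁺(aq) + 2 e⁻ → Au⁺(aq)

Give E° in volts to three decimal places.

+1.400 V

Sequential free energies add, so n₃E°₃ = n₁E°₁ + n₂E°₂.
With n₃ = 3, and the known step contributing 1×(+1.70) V, the unknown satisfies 2·E° = 3×(+1.50) − 1×(+1.70) = +2.800.
E° = +2.800 / 2 = +1.400 V.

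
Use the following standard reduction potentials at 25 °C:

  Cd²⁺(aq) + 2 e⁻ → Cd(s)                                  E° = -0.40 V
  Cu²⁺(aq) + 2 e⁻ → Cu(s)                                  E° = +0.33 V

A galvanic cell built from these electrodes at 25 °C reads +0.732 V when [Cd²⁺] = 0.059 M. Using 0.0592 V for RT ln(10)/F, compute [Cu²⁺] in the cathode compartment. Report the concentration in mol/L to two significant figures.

Cu²⁺/Cu is the cathode, Cd²⁺/Cd the anode: E°cell = +0.73 V, n = 2.
Overall reaction: Cu²⁺(aq) + Cd(s) → Cu(s) + Cd²⁺(aq); Q = [Cd²⁺]^1/[Cu²⁺]^1.
From E = E° − (0.0592/n) log Q: log Q = (E° − E)·n/0.0592 = (+0.73 − (+0.732))·2/0.0592 = -0.0676.
So 1·log[Cu²⁺] = 1·log(0.059) − log Q = -1.2291 − (-0.0676) = -1.1615; [Cu²⁺] = 10^(-1.1615) ≈ 0.069 M.

0.069 M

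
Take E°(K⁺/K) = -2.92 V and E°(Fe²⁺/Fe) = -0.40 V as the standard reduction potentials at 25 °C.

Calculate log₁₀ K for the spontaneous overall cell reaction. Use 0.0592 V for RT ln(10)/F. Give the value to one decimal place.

85.1

Cathode: Fe²⁺/Fe; anode: K⁺/K. E°cell = +2.52 V, n = 2.
log K = nE°cell / 0.0592 = (2)(+2.52) / 0.0592 = 85.1.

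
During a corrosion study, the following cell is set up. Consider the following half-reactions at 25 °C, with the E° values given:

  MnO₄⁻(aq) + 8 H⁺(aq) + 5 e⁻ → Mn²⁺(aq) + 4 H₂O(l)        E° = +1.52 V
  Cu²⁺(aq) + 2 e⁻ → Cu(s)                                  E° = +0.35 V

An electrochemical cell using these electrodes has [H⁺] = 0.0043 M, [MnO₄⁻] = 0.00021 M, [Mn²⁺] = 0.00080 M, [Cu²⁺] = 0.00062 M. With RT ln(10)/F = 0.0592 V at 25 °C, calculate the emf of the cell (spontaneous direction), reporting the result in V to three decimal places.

+1.034 V

MnO₄⁻/Mn²⁺ is the cathode (higher E°), Cu²⁺/Cu the anode: E°cell = +1.52 − (+0.35) = +1.17 V, n = 10.
Overall: 2 MnO₄⁻(aq) + 16 H⁺(aq) + 5 Cu(s) → 2 Mn²⁺(aq) + 8 H₂O(l) + 5 Cu²⁺(aq)
Q = [Mn²⁺]^2·[Cu²⁺]^5 / ([MnO₄⁻]^2·[H⁺]^16); log Q = 22.988.
E = E° − (0.0592/n) log Q = +1.17 − (0.0592/10)(22.988) = +1.034 V.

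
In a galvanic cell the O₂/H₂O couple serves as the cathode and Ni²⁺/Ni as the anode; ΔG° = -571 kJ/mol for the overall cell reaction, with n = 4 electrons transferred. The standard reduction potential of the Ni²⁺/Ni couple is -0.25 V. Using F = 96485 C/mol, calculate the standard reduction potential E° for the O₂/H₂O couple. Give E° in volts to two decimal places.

E°cell = −ΔG°/(nF) = −(-571×10³)/((4)(96485)) = +1.480 V.
Since O₂/H₂O is the cathode and Ni²⁺/Ni the anode, E°cell = E°(O₂/H₂O) − E°(Ni²⁺/Ni).
So E°(O₂/H₂O) = E°cell + E°(Ni²⁺/Ni) = +1.480 + (-0.25) = +1.23 V.

+1.23 V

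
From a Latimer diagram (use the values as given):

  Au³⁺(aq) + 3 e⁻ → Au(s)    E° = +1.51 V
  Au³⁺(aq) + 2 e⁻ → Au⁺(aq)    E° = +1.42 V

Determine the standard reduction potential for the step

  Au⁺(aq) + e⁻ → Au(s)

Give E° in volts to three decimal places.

+1.690 V

Sequential free energies add, so n₃E°₃ = n₁E°₁ + n₂E°₂.
With n₃ = 3, and the known step contributing 2×(+1.42) V, the unknown satisfies 1·E° = 3×(+1.51) − 2×(+1.42) = +1.690.
E° = +1.690 / 1 = +1.690 V.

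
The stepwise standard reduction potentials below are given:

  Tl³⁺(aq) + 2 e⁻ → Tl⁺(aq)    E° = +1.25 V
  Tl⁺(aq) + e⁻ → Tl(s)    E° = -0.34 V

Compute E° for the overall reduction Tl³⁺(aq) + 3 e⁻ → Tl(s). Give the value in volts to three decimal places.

Since ΔG° = −nFE° is additive over sequential reductions, n₃E°₃ = n₁E°₁ + n₂E°₂.
E°₃ = (2×+1.25 + 1×-0.34) / 3 = (+2.160) / 3 = +0.720 V.

+0.720 V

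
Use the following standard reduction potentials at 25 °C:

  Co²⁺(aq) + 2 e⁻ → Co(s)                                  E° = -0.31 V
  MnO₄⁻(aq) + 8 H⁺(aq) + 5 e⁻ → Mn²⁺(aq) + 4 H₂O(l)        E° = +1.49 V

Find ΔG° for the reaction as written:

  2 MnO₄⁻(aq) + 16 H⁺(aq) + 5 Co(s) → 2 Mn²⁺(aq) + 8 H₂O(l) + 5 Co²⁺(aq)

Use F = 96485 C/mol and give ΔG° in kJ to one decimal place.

-1736.7 kJ

As written, MnO₄⁻/Mn²⁺ is reduced (cathode) and Co²⁺/Co is oxidised (anode), so E°cell = (+1.49) − (-0.31) = +1.80 V.
Balancing electrons gives n = 10.
ΔG° = −nFE° = −(10)(96485)(+1.80) = -1,736,730 J = -1736.7 kJ.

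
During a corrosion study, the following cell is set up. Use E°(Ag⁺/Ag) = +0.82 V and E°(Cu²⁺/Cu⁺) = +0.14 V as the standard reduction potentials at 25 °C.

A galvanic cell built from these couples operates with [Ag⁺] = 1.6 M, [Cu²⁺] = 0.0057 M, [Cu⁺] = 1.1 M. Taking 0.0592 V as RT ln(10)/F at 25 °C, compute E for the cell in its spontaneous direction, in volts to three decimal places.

+0.827 V

Ag⁺/Ag is the cathode (higher E°), Cu²⁺/Cu⁺ the anode: E°cell = +0.82 − (+0.14) = +0.68 V, n = 1.
Overall: Ag⁺(aq) + Cu⁺(aq) → Ag(s) + Cu²⁺(aq)
Q = [Cu²⁺] / ([Ag⁺]·[Cu⁺]); log Q = -2.490.
E = E° − (0.0592/n) log Q = +0.68 − (0.0592/1)(-2.490) = +0.827 V.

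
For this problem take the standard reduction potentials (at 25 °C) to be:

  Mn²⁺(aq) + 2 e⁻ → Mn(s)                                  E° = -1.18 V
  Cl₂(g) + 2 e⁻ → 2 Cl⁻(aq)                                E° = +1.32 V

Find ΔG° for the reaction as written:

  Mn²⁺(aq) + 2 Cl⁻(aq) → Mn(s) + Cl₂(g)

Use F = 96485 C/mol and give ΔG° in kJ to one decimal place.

As written, Mn²⁺/Mn is reduced (cathode) and Cl₂/Cl⁻ is oxidised (anode), so E°cell = (-1.18) − (+1.32) = -2.50 V.
Balancing electrons gives n = 2.
ΔG° = −nFE° = −(2)(96485)(-2.50) = 482,425 J = +482.4 kJ.

+482.4 kJ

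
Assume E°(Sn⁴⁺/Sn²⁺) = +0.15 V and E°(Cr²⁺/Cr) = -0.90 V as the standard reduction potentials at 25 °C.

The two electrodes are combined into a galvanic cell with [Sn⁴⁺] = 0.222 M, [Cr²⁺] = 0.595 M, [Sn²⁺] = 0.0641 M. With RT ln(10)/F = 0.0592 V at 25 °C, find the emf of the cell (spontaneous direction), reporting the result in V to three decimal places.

Sn⁴⁺/Sn²⁺ is the cathode (higher E°), Cr²⁺/Cr the anode: E°cell = +0.15 − (-0.90) = +1.05 V, n = 2.
Overall: Sn⁴⁺(aq) + Cr(s) → Sn²⁺(aq) + Cr²⁺(aq)
Q = [Sn²⁺]·[Cr²⁺] / ([Sn⁴⁺]); log Q = -0.765.
E = E° − (0.0592/n) log Q = +1.05 − (0.0592/2)(-0.765) = +1.073 V.

+1.073 V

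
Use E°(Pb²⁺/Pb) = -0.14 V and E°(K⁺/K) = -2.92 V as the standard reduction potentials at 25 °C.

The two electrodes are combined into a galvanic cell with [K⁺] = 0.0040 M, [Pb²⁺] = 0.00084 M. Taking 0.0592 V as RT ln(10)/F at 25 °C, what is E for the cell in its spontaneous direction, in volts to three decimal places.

+2.831 V

Pb²⁺/Pb is the cathode (higher E°), K⁺/K the anode: E°cell = -0.14 − (-2.92) = +2.78 V, n = 2.
Overall: Pb²⁺(aq) + 2 K(s) → Pb(s) + 2 K⁺(aq)
Q = [K⁺]^2 / ([Pb²⁺]); log Q = -1.720.
E = E° − (0.0592/n) log Q = +2.78 − (0.0592/2)(-1.720) = +2.831 V.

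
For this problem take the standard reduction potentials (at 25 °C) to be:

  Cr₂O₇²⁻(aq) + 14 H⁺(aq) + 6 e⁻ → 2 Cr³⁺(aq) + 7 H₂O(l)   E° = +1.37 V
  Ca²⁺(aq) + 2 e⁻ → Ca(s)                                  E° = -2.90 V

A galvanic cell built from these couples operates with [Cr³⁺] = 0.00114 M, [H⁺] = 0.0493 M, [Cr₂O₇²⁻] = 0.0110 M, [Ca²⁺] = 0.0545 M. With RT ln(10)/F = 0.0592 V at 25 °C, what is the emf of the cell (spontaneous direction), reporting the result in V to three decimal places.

Cr₂O₇²⁻/Cr³⁺ is the cathode (higher E°), Ca²⁺/Ca the anode: E°cell = +1.37 − (-2.90) = +4.27 V, n = 6.
Overall: Cr₂O₇²⁻(aq) + 14 H⁺(aq) + 3 Ca(s) → 2 Cr³⁺(aq) + 7 H₂O(l) + 3 Ca²⁺(aq)
Q = [Cr³⁺]^2·[Ca²⁺]^3 / ([Cr₂O₇²⁻]·[H⁺]^14); log Q = 10.582.
E = E° − (0.0592/n) log Q = +4.27 − (0.0592/6)(10.582) = +4.166 V.

+4.166 V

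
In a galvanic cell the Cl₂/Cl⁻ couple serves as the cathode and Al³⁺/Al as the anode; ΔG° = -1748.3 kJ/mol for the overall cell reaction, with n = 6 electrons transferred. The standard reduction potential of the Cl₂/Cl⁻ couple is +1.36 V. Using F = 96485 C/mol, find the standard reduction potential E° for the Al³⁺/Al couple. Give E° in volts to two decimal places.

-1.66 V

E°cell = −ΔG°/(nF) = −(-1748.3×10³)/((6)(96485)) = +3.020 V.
Since Cl₂/Cl⁻ is the cathode and Al³⁺/Al the anode, E°cell = E°(Cl₂/Cl⁻) − E°(Al³⁺/Al).
So E°(Al³⁺/Al) = E°(Cl₂/Cl⁻) − E°cell = (+1.36) − (+3.020) = -1.66 V.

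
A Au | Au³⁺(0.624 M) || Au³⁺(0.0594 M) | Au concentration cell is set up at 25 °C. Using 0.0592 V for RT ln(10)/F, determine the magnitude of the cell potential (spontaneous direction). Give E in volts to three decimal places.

+0.020 V

For a concentration cell E°cell = 0. The 0.624 M side is the cathode (reduction is favoured where [Au³⁺] is higher).
With n = 3, E = −(0.0592/3) log([Au³⁺]ₐₙ/[Au³⁺]꜀ₐₜ) = −(0.0592/3) log(0.0594/0.624) = −(0.0592/3)(-1.021) = +0.020 V.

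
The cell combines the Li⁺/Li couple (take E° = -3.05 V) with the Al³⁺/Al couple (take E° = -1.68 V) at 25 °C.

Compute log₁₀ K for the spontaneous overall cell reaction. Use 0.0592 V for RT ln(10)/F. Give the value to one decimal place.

69.4

Cathode: Al³⁺/Al; anode: Li⁺/Li. E°cell = +1.37 V, n = 3.
log K = nE°cell / 0.0592 = (3)(+1.37) / 0.0592 = 69.4.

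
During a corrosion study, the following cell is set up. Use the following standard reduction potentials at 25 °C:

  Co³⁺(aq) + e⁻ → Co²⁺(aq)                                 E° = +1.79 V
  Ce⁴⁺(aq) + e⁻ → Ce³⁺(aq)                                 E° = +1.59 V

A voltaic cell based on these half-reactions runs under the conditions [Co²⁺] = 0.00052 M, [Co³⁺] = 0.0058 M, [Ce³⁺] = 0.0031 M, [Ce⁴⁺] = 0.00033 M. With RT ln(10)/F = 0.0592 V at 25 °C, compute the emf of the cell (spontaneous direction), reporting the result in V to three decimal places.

Co³⁺/Co²⁺ is the cathode (higher E°), Ce⁴⁺/Ce³⁺ the anode: E°cell = +1.79 − (+1.59) = +0.20 V, n = 1.
Overall: Co³⁺(aq) + Ce³⁺(aq) → Co²⁺(aq) + Ce⁴⁺(aq)
Q = [Co²⁺]·[Ce⁴⁺] / ([Co³⁺]·[Ce³⁺]); log Q = -2.020.
E = E° − (0.0592/n) log Q = +0.20 − (0.0592/1)(-2.020) = +0.320 V.

+0.320 V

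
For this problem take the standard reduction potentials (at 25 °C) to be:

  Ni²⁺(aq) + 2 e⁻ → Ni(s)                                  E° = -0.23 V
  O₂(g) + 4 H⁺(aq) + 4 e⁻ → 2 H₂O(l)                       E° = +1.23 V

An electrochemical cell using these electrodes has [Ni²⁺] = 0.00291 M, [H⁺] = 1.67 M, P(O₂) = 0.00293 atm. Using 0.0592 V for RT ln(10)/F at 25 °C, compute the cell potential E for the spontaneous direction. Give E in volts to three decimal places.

O₂/H₂O is the cathode (higher E°), Ni²⁺/Ni the anode: E°cell = +1.23 − (-0.23) = +1.46 V, n = 4.
Overall: O₂(g) + 4 H⁺(aq) + 2 Ni(s) → 2 H₂O(l) + 2 Ni²⁺(aq)
Q = [Ni²⁺]^2 / (P(O₂)·[H⁺]^4); log Q = -3.430.
E = E° − (0.0592/n) log Q = +1.46 − (0.0592/4)(-3.430) = +1.511 V.

+1.511 V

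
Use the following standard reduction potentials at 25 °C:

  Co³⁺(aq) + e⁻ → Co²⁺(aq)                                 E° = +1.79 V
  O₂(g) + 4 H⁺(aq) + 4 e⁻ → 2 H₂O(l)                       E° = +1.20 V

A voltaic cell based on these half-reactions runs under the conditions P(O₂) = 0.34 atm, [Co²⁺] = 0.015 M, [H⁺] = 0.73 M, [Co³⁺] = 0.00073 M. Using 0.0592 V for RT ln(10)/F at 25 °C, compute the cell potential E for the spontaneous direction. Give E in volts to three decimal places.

+0.527 V

Co³⁺/Co²⁺ is the cathode (higher E°), O₂/H₂O the anode: E°cell = +1.79 − (+1.20) = +0.59 V, n = 4.
Overall: 4 Co³⁺(aq) + 2 H₂O(l) → 4 Co²⁺(aq) + O₂(g) + 4 H⁺(aq)
Q = [Co²⁺]^4·P(O₂)·[H⁺]^4 / ([Co³⁺]^4); log Q = 4.236.
E = E° − (0.0592/n) log Q = +0.59 − (0.0592/4)(4.236) = +0.527 V.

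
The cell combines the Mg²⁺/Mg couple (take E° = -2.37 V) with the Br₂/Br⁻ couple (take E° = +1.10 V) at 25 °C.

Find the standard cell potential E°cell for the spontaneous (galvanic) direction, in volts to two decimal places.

+3.47 V

The Br₂/Br⁻ couple has the higher reduction potential, so it is the cathode; Mg²⁺/Mg is oxidised at the anode.
E°cell = E°(cathode) − E°(anode) = (+1.10) − (-2.37) = +3.47 V.
Since E°cell > 0, the reaction is spontaneous under standard conditions.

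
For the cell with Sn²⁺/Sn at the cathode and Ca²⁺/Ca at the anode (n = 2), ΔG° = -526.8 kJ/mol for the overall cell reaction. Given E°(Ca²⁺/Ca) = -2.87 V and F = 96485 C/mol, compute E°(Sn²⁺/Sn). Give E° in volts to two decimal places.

-0.14 V

E°cell = −ΔG°/(nF) = −(-526.8×10³)/((2)(96485)) = +2.730 V.
Since Sn²⁺/Sn is the cathode and Ca²⁺/Ca the anode, E°cell = E°(Sn²⁺/Sn) − E°(Ca²⁺/Ca).
So E°(Sn²⁺/Sn) = E°cell + E°(Ca²⁺/Ca) = +2.730 + (-2.87) = -0.14 V.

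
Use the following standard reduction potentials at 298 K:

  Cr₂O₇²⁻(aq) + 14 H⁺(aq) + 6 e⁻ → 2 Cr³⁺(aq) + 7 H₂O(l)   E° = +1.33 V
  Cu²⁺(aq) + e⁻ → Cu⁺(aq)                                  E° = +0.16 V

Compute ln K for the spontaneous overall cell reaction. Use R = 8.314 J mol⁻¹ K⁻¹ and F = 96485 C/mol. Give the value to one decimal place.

273.4

Cathode: Cr₂O₇²⁻/Cr³⁺; anode: Cu²⁺/Cu⁺. E°cell = (+1.33) − (+0.16) = +1.17 V, with n = 6.
ΔG° = −nFE° = −RT ln K, so ln K = nFE°/(RT) = (6)(96485)(+1.17) / ((8.314)(298)) = 273.382.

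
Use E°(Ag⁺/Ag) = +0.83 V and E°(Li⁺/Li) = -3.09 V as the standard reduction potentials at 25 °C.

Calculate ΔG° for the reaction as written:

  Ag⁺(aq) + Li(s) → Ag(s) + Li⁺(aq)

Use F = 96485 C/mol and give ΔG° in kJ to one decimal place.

-378.2 kJ

As written, Ag⁺/Ag is reduced (cathode) and Li⁺/Li is oxidised (anode), so E°cell = (+0.83) − (-3.09) = +3.92 V.
Balancing electrons gives n = 1.
ΔG° = −nFE° = −(1)(96485)(+3.92) = -378,221 J = -378.2 kJ.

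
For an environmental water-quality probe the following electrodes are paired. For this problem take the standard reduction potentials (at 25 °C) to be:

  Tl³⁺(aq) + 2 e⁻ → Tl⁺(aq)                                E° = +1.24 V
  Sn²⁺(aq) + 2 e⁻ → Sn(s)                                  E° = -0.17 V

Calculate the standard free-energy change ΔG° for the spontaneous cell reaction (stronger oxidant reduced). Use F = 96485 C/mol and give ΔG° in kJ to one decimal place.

Tl³⁺/Tl⁺ (E° = +1.24 V) is the cathode; Sn²⁺/Sn (E° = -0.17 V) is the anode, so E°cell = +1.41 V.
Balancing electrons gives n = 2 (lcm of 2 and 2).
ΔG° = −nFE° = −(2)(96485)(+1.41) = -272,088 J = -272.1 kJ.

-272.1 kJ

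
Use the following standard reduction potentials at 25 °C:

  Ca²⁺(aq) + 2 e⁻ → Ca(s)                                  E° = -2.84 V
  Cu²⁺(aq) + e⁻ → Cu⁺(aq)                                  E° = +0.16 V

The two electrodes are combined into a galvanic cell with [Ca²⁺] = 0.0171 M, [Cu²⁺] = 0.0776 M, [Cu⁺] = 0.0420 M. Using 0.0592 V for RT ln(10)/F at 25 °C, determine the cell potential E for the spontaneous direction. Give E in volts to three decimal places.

Cu²⁺/Cu⁺ is the cathode (higher E°), Ca²⁺/Ca the anode: E°cell = +0.16 − (-2.84) = +3.00 V, n = 2.
Overall: 2 Cu²⁺(aq) + Ca(s) → 2 Cu⁺(aq) + Ca²⁺(aq)
Q = [Cu⁺]^2·[Ca²⁺] / ([Cu²⁺]^2); log Q = -2.300.
E = E° − (0.0592/n) log Q = +3.00 − (0.0592/2)(-2.300) = +3.068 V.

+3.068 V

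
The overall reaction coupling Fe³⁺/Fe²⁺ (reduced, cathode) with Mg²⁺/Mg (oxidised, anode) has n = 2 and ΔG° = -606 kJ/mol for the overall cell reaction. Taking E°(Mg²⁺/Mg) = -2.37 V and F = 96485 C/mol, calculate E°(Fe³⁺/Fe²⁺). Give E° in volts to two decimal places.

+0.77 V

E°cell = −ΔG°/(nF) = −(-606×10³)/((2)(96485)) = +3.140 V.
Since Fe³⁺/Fe²⁺ is the cathode and Mg²⁺/Mg the anode, E°cell = E°(Fe³⁺/Fe²⁺) − E°(Mg²⁺/Mg).
So E°(Fe³⁺/Fe²⁺) = E°cell + E°(Mg²⁺/Mg) = +3.140 + (-2.37) = +0.77 V.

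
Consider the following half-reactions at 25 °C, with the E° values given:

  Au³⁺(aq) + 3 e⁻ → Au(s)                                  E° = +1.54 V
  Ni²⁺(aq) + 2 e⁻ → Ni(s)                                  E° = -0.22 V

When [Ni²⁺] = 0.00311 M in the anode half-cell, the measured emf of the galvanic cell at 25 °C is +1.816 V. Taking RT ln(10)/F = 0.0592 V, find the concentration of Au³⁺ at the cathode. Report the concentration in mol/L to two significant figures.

0.12 M

Au³⁺/Au is the cathode, Ni²⁺/Ni the anode: E°cell = +1.76 V, n = 6.
Overall reaction: 2 Au³⁺(aq) + 3 Ni(s) → 2 Au(s) + 3 Ni²⁺(aq); Q = [Ni²⁺]^3/[Au³⁺]^2.
From E = E° − (0.0592/n) log Q: log Q = (E° − E)·n/0.0592 = (+1.76 − (+1.816))·6/0.0592 = -5.6757.
So 2·log[Au³⁺] = 3·log(0.00311) − log Q = -7.5217 − (-5.6757) = -1.8460; log[Au³⁺] = -1.8460 / 2 = -0.9230; [Au³⁺] = 10^(-0.9230) ≈ 0.12 M.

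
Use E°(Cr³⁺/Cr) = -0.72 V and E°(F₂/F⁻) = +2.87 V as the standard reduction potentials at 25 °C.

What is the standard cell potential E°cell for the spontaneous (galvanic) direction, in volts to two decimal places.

+3.59 V

The F₂/F⁻ couple has the higher reduction potential, so it is the cathode; Cr³⁺/Cr is oxidised at the anode.
E°cell = E°(cathode) − E°(anode) = (+2.87) − (-0.72) = +3.59 V.
Since E°cell > 0, the reaction is spontaneous under standard conditions.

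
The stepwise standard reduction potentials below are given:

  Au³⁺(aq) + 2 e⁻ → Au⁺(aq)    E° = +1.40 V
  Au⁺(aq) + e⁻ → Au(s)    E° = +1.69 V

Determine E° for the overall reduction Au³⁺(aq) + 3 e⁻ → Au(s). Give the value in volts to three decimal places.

Standard free energies of sequential steps add: ΔG°₃ = ΔG°₁ + ΔG°₂, so n₃E°₃ = n₁E°₁ + n₂E°₂.
E°₃ = (2×+1.40 + 1×+1.69) / 3 = (+4.490) / 3 = +1.497 V.

+1.497 V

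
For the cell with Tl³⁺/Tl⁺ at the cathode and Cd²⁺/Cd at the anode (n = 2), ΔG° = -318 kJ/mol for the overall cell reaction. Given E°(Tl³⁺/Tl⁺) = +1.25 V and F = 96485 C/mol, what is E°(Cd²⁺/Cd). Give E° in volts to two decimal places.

E°cell = −ΔG°/(nF) = −(-318×10³)/((2)(96485)) = +1.648 V.
Since Tl³⁺/Tl⁺ is the cathode and Cd²⁺/Cd the anode, E°cell = E°(Tl³⁺/Tl⁺) − E°(Cd²⁺/Cd).
So E°(Cd²⁺/Cd) = E°(Tl³⁺/Tl⁺) − E°cell = (+1.25) − (+1.648) = -0.40 V.

-0.40 V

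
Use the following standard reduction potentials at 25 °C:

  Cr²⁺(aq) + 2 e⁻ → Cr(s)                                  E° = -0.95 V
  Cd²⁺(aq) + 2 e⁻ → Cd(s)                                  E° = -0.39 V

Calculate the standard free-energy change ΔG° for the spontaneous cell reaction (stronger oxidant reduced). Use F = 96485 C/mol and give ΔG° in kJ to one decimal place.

Cd²⁺/Cd (E° = -0.39 V) is the cathode; Cr²⁺/Cr (E° = -0.95 V) is the anode, so E°cell = +0.56 V.
Balancing electrons gives n = 2 (lcm of 2 and 2).
ΔG° = −nFE° = −(2)(96485)(+0.56) = -108,063 J = -108.1 kJ.

-108.1 kJ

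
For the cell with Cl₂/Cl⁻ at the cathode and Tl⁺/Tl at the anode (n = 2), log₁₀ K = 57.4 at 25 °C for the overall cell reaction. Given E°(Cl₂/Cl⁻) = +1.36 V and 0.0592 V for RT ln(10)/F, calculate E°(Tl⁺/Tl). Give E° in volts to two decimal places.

E°cell = (0.0592/n)·log K = (0.0592/2)(57.4) = +1.699 V.
Since Cl₂/Cl⁻ is the cathode and Tl⁺/Tl the anode, E°cell = E°(Cl₂/Cl⁻) − E°(Tl⁺/Tl).
So E°(Tl⁺/Tl) = E°(Cl₂/Cl⁻) − E°cell = (+1.36) − (+1.699) = -0.34 V.

-0.34 V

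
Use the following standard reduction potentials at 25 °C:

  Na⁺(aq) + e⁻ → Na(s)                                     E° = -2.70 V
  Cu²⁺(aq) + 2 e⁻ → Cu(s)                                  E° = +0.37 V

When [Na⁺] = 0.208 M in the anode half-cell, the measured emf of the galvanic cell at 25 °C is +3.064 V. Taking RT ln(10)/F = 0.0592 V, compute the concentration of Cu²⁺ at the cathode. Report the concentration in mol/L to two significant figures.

Cu²⁺/Cu is the cathode, Na⁺/Na the anode: E°cell = +3.07 V, n = 2.
Overall reaction: Cu²⁺(aq) + 2 Na(s) → Cu(s) + 2 Na⁺(aq); Q = [Na⁺]^2/[Cu²⁺]^1.
From E = E° − (0.0592/n) log Q: log Q = (E° − E)·n/0.0592 = (+3.07 − (+3.064))·2/0.0592 = 0.2027.
So 1·log[Cu²⁺] = 2·log(0.208) − log Q = -1.3639 − (0.2027) = -1.5666; [Cu²⁺] = 10^(-1.5666) ≈ 0.027 M.

0.027 M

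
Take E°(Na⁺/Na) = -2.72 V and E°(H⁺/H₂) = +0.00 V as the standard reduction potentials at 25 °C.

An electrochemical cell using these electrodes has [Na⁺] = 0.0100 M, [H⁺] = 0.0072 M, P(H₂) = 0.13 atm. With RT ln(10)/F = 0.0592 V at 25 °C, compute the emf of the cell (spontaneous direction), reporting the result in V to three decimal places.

H⁺/H₂ is the cathode (higher E°), Na⁺/Na the anode: E°cell = +0.00 − (-2.72) = +2.72 V, n = 2.
Overall: 2 H⁺(aq) + 2 Na(s) → H₂(g) + 2 Na⁺(aq)
Q = P(H₂)·[Na⁺]^2 / ([H⁺]^2); log Q = -0.601.
E = E° − (0.0592/n) log Q = +2.72 − (0.0592/2)(-0.601) = +2.738 V.

+2.738 V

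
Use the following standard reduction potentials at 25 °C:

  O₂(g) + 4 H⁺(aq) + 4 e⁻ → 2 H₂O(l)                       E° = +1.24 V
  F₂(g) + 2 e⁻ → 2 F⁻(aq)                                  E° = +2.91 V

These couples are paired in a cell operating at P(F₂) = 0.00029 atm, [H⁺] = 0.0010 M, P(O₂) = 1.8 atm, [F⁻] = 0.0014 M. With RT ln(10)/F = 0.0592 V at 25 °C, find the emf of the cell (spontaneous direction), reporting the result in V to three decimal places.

F₂/F⁻ is the cathode (higher E°), O₂/H₂O the anode: E°cell = +2.91 − (+1.24) = +1.67 V, n = 4.
Overall: 2 F₂(g) + 2 H₂O(l) → 4 F⁻(aq) + O₂(g) + 4 H⁺(aq)
Q = [F⁻]^4·P(O₂)·[H⁺]^4 / (P(F₂)^2); log Q = -16.085.
E = E° − (0.0592/n) log Q = +1.67 − (0.0592/4)(-16.085) = +1.908 V.

+1.908 V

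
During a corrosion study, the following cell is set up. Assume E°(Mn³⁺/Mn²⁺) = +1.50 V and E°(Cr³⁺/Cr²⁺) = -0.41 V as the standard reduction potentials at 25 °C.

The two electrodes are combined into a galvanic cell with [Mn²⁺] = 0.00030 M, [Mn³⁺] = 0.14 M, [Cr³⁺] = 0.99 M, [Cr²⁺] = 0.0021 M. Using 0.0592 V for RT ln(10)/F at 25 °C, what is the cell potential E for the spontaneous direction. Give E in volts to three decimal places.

Mn³⁺/Mn²⁺ is the cathode (higher E°), Cr³⁺/Cr²⁺ the anode: E°cell = +1.50 − (-0.41) = +1.91 V, n = 1.
Overall: Mn³⁺(aq) + Cr²⁺(aq) → Mn²⁺(aq) + Cr³⁺(aq)
Q = [Mn²⁺]·[Cr³⁺] / ([Mn³⁺]·[Cr²⁺]); log Q = 0.004.
E = E° − (0.0592/n) log Q = +1.91 − (0.0592/1)(0.004) = +1.910 V.

+1.910 V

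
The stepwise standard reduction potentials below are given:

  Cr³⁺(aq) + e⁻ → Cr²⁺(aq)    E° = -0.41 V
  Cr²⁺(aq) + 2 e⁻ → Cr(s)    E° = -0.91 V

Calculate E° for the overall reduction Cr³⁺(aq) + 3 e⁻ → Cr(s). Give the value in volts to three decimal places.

-0.743 V

Adding the free-energy changes (−nFE°) of the two steps gives −n₃FE°₃ = −n₁FE°₁ − n₂FE°₂.
E°₃ = (1×-0.41 + 2×-0.91) / 3 = (-2.230) / 3 = -0.743 V.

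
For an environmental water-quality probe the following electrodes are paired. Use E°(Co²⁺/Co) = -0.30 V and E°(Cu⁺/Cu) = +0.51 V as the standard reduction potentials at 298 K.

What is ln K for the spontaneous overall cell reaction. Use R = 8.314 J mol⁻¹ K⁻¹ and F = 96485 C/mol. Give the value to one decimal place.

63.1

Cathode: Cu⁺/Cu; anode: Co²⁺/Co. E°cell = (+0.51) − (-0.30) = +0.81 V, with n = 2.
ΔG° = −nFE° = −RT ln K, so ln K = nFE°/(RT) = (2)(96485)(+0.81) / ((8.314)(298)) = 63.088.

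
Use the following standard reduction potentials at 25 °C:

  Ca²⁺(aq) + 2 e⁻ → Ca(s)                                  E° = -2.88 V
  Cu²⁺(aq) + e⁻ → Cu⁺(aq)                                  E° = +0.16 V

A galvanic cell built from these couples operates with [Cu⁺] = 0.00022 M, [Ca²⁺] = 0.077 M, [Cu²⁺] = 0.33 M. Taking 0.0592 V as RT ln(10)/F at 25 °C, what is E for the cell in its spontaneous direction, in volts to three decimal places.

+3.261 V

Cu²⁺/Cu⁺ is the cathode (higher E°), Ca²⁺/Ca the anode: E°cell = +0.16 − (-2.88) = +3.04 V, n = 2.
Overall: 2 Cu²⁺(aq) + Ca(s) → 2 Cu⁺(aq) + Ca²⁺(aq)
Q = [Cu⁺]^2·[Ca²⁺] / ([Cu²⁺]^2); log Q = -7.466.
E = E° − (0.0592/n) log Q = +3.04 − (0.0592/2)(-7.466) = +3.261 V.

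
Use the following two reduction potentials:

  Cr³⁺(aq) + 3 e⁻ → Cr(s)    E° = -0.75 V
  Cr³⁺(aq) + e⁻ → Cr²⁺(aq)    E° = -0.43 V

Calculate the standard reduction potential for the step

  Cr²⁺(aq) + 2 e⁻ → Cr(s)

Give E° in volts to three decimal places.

Sequential free energies add, so n₃E°₃ = n₁E°₁ + n₂E°₂.
With n₃ = 3, and the known step contributing 1×(-0.43) V, the unknown satisfies 2·E° = 3×(-0.75) − 1×(-0.43) = -1.820.
E° = -1.820 / 2 = -0.910 V.

-0.910 V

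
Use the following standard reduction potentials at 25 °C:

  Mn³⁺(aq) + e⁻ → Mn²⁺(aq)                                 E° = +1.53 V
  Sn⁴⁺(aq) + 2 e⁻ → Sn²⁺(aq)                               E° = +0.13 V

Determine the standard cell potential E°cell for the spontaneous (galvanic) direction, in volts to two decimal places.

+1.40 V

The Mn³⁺/Mn²⁺ couple has the higher reduction potential, so it is the cathode; Sn⁴⁺/Sn²⁺ is oxidised at the anode.
E°cell = E°(cathode) − E°(anode) = (+1.53) − (+0.13) = +1.40 V.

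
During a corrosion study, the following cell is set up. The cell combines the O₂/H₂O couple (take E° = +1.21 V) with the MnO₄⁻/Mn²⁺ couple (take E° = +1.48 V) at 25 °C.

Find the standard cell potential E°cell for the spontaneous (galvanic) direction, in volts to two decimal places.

+0.27 V

The MnO₄⁻/Mn²⁺ couple has the higher reduction potential, so it is the cathode; O₂/H₂O is oxidised at the anode.
E°cell = E°(cathode) − E°(anode) = (+1.48) − (+1.21) = +0.27 V.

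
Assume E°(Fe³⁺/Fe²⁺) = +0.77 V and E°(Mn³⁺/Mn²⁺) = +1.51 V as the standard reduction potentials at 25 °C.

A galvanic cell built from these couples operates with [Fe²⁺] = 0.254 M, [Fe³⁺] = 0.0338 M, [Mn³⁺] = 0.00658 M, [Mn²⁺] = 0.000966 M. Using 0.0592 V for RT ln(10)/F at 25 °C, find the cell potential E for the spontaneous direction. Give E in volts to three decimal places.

Mn³⁺/Mn²⁺ is the cathode (higher E°), Fe³⁺/Fe²⁺ the anode: E°cell = +1.51 − (+0.77) = +0.74 V, n = 1.
Overall: Mn³⁺(aq) + Fe²⁺(aq) → Mn²⁺(aq) + Fe³⁺(aq)
Q = [Mn²⁺]·[Fe³⁺] / ([Mn³⁺]·[Fe²⁺]); log Q = -1.709.
E = E° − (0.0592/n) log Q = +0.74 − (0.0592/1)(-1.709) = +0.841 V.

+0.841 V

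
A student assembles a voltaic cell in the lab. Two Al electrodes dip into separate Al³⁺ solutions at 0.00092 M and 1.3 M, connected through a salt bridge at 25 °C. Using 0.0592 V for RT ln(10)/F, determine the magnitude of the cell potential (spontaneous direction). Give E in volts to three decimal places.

For a concentration cell E°cell = 0. The 1.3 M side is the cathode (reduction is favoured where [Al³⁺] is higher).
With n = 3, E = −(0.0592/3) log([Al³⁺]ₐₙ/[Al³⁺]꜀ₐₜ) = −(0.0592/3) log(0.00092/1.3) = −(0.0592/3)(-3.150) = +0.062 V.

+0.062 V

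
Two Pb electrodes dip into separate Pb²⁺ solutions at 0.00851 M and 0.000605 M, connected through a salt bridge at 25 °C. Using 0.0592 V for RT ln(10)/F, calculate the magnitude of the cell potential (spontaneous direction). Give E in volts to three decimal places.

+0.034 V

For a concentration cell E°cell = 0. The 0.00851 M side is the cathode (reduction is favoured where [Pb²⁺] is higher).
With n = 2, E = −(0.0592/2) log([Pb²⁺]ₐₙ/[Pb²⁺]꜀ₐₜ) = −(0.0592/2) log(0.000605/0.00851) = −(0.0592/2)(-1.148) = +0.034 V.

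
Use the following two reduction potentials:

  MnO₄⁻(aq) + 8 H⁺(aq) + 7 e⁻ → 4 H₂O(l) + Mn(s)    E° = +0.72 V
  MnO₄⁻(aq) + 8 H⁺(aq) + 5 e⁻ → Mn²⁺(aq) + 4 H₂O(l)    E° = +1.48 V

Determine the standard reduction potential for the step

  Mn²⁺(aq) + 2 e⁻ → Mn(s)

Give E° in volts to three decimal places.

-1.180 V

Sequential free energies add, so n₃E°₃ = n₁E°₁ + n₂E°₂.
With n₃ = 7, and the known step contributing 5×(+1.48) V, the unknown satisfies 2·E° = 7×(+0.72) − 5×(+1.48) = -2.360.
E° = -2.360 / 2 = -1.180 V.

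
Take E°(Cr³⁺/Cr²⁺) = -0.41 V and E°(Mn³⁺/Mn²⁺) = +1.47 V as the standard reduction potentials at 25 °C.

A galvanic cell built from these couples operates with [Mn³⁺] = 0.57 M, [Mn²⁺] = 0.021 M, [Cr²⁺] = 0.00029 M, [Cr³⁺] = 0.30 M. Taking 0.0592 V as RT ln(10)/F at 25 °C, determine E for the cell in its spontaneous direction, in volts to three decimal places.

Mn³⁺/Mn²⁺ is the cathode (higher E°), Cr³⁺/Cr²⁺ the anode: E°cell = +1.47 − (-0.41) = +1.88 V, n = 1.
Overall: Mn³⁺(aq) + Cr²⁺(aq) → Mn²⁺(aq) + Cr³⁺(aq)
Q = [Mn²⁺]·[Cr³⁺] / ([Mn³⁺]·[Cr²⁺]); log Q = 1.581.
E = E° − (0.0592/n) log Q = +1.88 − (0.0592/1)(1.581) = +1.786 V.

+1.786 V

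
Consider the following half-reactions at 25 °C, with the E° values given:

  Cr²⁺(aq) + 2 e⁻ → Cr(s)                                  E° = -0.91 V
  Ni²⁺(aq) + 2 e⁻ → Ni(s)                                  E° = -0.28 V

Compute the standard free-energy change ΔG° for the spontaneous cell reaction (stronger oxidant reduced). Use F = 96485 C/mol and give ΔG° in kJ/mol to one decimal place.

-121.6 kJ/mol

Ni²⁺/Ni (E° = -0.28 V) is the cathode; Cr²⁺/Cr (E° = -0.91 V) is the anode, so E°cell = +0.63 V.
Balancing electrons gives n = 2 (lcm of 2 and 2).
ΔG° = −nFE° = −(2)(96485)(+0.63) = -121,571 J = -121.6 kJ/mol.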